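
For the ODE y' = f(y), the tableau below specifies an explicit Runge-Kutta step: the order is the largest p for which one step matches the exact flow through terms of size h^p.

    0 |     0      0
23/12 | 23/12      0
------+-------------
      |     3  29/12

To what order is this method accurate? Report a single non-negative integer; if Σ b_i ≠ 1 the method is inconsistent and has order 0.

b = (3, 29/12)
c = (0, 23/12)
Σ b_i: 3·1 + 29/12·1 = 65/12 ≠ 1 ⇒ order 0.

0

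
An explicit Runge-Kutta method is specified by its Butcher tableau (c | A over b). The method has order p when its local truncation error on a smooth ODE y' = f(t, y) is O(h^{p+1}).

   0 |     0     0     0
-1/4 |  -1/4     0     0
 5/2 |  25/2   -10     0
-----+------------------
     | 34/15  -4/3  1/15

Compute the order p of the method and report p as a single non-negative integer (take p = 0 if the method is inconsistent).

3

b = (34/15, -4/3, 1/15)
c = (0, -1/4, 5/2)
Ac = (0, 0, 5/2)
Σ b_i: 34/15·1 + (-4/3)·1 + 1/15·1 = 1 ✓
b·c: (-4/3)·(-1/4) + 1/15·5/2 = 1/2 ✓
b·c²: (-4/3)·1/16 + 1/15·25/4 = 1/3 ✓
b·Ac: 1/15·5/2 = 1/6 ✓; 3 stages ⇒ order 3.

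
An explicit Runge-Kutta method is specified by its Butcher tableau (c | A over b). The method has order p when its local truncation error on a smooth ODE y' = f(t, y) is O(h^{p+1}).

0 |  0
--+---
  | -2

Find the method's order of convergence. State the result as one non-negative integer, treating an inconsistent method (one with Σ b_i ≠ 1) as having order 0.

b = (-2)
c = (0)
Σ b_i: (-2)·1 = -2 ≠ 1 ⇒ order 0.

0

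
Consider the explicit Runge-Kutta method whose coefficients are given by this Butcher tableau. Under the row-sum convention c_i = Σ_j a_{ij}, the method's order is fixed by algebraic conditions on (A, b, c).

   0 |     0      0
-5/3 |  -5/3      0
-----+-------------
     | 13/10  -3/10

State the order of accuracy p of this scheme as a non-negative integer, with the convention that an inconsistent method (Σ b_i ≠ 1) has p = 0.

2

b = (13/10, -3/10)
c = (0, -5/3)
Σ b_i: 13/10·1 + (-3/10)·1 = 1 ✓
b·c: (-3/10)·(-5/3) = 1/2 ✓; 2 stages ⇒ order 2.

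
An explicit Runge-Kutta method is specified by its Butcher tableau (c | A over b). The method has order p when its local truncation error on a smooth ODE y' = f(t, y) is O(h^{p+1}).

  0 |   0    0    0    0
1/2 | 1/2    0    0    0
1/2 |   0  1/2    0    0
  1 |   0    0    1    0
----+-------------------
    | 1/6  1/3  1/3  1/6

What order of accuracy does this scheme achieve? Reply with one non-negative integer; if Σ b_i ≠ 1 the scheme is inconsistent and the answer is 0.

b = (1/6, 1/3, 1/3, 1/6)
c = (0, 1/2, 1/2, 1)
Ac = (0, 0, 1/4, 1/2)
Σ b_i: 1/6·1 + 1/3·1 + 1/3·1 + 1/6·1 = 1 ✓
b·c: 1/3·1/2 + 1/3·1/2 + 1/6·1 = 1/2 ✓
b·c²: 1/3·1/4 + 1/3·1/4 + 1/6·1 = 1/3 ✓
b·Ac: 1/3·1/4 + 1/6·1/2 = 1/6 ✓
b·c³: 1/3·1/8 + 1/3·1/8 + 1/6·1 = 1/4 ✓
b·(c∘Ac): 1/3·1/8 + 1/6·1/2 = 1/8 ✓
b·Ac²: 1/3·1/8 + 1/6·1/4 = 1/12 ✓
b·A²c: 1/6·1/4 = 1/24 ✓; 4 stages ⇒ order 4.

4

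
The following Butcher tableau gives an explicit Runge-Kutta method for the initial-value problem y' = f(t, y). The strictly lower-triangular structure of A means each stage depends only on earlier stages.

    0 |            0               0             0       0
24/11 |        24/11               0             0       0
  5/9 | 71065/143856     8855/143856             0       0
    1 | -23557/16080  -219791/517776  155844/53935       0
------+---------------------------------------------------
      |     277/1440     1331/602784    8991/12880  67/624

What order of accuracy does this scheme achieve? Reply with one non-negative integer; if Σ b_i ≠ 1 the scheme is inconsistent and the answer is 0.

4

b = (277/1440, 1331/602784, 8991/12880, 67/624)
c = (0, 24/11, 5/9, 1)
Ac = (0, 0, 805/5994, 91/134)
Σ b_i: 277/1440·1 + 1331/602784·1 + 8991/12880·1 + 67/624·1 = 1 ✓
b·c: 1331/602784·24/11 + 8991/12880·5/9 + 67/624·1 = 1/2 ✓
b·c²: 1331/602784·576/121 + 8991/12880·25/81 + 67/624·1 = 1/3 ✓
b·Ac: 8991/12880·805/5994 + 67/624·91/134 = 1/6 ✓
b·c³: 1331/602784·13824/1331 + 8991/12880·125/729 + 67/624·1 = 1/4 ✓
b·(c∘Ac): 8991/12880·4025/53946 + 67/624·91/134 = 1/8 ✓
b·Ac²: 8991/12880·3220/10989 + 67/624·(-832/737) = 1/12 ✓
b·A²c: 67/624·26/67 = 1/24 ✓; 4 stages ⇒ order 4.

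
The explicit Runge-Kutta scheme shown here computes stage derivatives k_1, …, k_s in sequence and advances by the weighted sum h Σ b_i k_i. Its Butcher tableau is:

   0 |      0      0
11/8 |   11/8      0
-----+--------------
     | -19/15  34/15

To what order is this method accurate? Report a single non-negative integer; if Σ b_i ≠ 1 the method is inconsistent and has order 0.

b = (-19/15, 34/15)
c = (0, 11/8)
Σ b_i: (-19/15)·1 + 34/15·1 = 1 ✓
b·c: 34/15·11/8 = 187/60 ≠ 1/2 ⇒ order 1.

1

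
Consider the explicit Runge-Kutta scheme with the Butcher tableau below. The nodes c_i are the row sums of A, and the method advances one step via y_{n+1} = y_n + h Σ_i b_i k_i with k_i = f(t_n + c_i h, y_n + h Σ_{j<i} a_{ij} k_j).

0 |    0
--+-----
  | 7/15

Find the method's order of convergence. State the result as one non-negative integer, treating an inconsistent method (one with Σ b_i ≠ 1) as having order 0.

0

b = (7/15)
c = (0)
Σ b_i: 7/15·1 = 7/15 ≠ 1 ⇒ order 0.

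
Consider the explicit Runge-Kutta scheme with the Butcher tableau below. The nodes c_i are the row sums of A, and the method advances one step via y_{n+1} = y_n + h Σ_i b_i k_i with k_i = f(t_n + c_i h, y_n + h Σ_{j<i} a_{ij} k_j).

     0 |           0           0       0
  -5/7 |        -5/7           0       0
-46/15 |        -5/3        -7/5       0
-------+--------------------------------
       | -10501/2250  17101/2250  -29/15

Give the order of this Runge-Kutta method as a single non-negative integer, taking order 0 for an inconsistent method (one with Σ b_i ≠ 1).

2

b = (-10501/2250, 17101/2250, -29/15)
c = (0, -5/7, -46/15)
Ac = (0, 0, 1)
Σ b_i: (-10501/2250)·1 + 17101/2250·1 + (-29/15)·1 = 1 ✓
b·c: 17101/2250·(-5/7) + (-29/15)·(-46/15) = 1/2 ✓
b·c²: 17101/2250·25/49 + (-29/15)·2116/225 = -96553/6750 ≠ 1/3 ⇒ order 2.
b·Ac: (-29/15)·1 = -29/15 ≠ 1/6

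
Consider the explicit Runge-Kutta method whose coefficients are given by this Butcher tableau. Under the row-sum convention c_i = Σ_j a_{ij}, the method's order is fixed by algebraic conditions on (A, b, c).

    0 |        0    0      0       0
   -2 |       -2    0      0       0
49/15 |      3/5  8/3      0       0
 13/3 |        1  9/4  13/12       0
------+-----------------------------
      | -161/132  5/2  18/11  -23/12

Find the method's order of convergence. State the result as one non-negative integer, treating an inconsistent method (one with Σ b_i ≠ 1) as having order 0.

1

b = (-161/132, 5/2, 18/11, -23/12)
c = (0, -2, 49/15, 13/3)
Ac = (0, 0, -16/3, -173/180)
Σ b_i: (-161/132)·1 + 5/2·1 + 18/11·1 + (-23/12)·1 = 1 ✓
b·c: 5/2·(-2) + 18/11·49/15 + (-23/12)·13/3 = -15761/1980 ≠ 1/2 ⇒ order 1.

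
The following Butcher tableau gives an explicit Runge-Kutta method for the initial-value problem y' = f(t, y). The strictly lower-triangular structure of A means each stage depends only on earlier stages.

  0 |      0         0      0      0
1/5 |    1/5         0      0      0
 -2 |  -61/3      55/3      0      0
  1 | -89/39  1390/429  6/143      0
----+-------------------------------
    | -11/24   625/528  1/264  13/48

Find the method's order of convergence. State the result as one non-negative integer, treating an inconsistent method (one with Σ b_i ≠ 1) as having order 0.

4

b = (-11/24, 625/528, 1/264, 13/48)
c = (0, 1/5, -2, 1)
Ac = (0, 0, 11/3, 22/39)
Σ b_i: (-11/24)·1 + 625/528·1 + 1/264·1 + 13/48·1 = 1 ✓
b·c: 625/528·1/5 + 1/264·(-2) + 13/48·1 = 1/2 ✓
b·c²: 625/528·1/25 + 1/264·4 + 13/48·1 = 1/3 ✓
b·Ac: 1/264·11/3 + 13/48·22/39 = 1/6 ✓
b·c³: 625/528·1/125 + 1/264·(-8) + 13/48·1 = 1/4 ✓
b·(c∘Ac): 1/264·(-22/3) + 13/48·22/39 = 1/8 ✓
b·Ac²: 1/264·11/15 + 13/48·58/195 = 1/12 ✓
b·A²c: 13/48·2/13 = 1/24 ✓; 4 stages ⇒ order 4.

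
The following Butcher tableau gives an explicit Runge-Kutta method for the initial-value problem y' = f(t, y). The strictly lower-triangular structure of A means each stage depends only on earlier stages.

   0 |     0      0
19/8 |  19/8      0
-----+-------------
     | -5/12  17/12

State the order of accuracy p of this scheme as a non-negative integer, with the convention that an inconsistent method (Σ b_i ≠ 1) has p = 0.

b = (-5/12, 17/12)
c = (0, 19/8)
Σ b_i: (-5/12)·1 + 17/12·1 = 1 ✓
b·c: 17/12·19/8 = 323/96 ≠ 1/2 ⇒ order 1.

1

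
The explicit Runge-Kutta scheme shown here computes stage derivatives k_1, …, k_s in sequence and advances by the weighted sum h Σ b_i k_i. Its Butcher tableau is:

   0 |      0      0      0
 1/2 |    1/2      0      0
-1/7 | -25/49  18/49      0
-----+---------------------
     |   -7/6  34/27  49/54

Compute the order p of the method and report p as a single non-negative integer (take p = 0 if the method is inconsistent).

3

b = (-7/6, 34/27, 49/54)
c = (0, 1/2, -1/7)
Ac = (0, 0, 9/49)
Σ b_i: (-7/6)·1 + 34/27·1 + 49/54·1 = 1 ✓
b·c: 34/27·1/2 + 49/54·(-1/7) = 1/2 ✓
b·c²: 34/27·1/4 + 49/54·1/49 = 1/3 ✓
b·Ac: 49/54·9/49 = 1/6 ✓; 3 stages ⇒ order 3.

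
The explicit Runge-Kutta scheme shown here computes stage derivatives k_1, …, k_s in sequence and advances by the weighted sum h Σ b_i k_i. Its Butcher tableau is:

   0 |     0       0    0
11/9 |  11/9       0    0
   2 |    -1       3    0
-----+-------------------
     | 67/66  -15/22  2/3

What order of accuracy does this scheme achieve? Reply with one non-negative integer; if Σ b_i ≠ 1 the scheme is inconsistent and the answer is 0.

2

b = (67/66, -15/22, 2/3)
c = (0, 11/9, 2)
Ac = (0, 0, 11/3)
Σ b_i: 67/66·1 + (-15/22)·1 + 2/3·1 = 1 ✓
b·c: (-15/22)·11/9 + 2/3·2 = 1/2 ✓
b·c²: (-15/22)·121/81 + 2/3·4 = 89/54 ≠ 1/3 ⇒ order 2.
b·Ac: 2/3·11/3 = 22/9 ≠ 1/6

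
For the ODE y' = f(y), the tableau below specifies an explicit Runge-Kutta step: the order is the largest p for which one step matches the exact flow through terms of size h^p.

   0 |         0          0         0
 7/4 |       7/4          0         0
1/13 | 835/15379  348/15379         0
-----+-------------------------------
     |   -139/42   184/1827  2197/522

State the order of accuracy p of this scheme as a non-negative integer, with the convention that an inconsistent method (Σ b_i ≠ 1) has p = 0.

b = (-139/42, 184/1827, 2197/522)
c = (0, 7/4, 1/13)
Ac = (0, 0, 87/2197)
Σ b_i: (-139/42)·1 + 184/1827·1 + 2197/522·1 = 1 ✓
b·c: 184/1827·7/4 + 2197/522·1/13 = 1/2 ✓
b·c²: 184/1827·49/16 + 2197/522·1/169 = 1/3 ✓
b·Ac: 2197/522·87/2197 = 1/6 ✓; 3 stages ⇒ order 3.

3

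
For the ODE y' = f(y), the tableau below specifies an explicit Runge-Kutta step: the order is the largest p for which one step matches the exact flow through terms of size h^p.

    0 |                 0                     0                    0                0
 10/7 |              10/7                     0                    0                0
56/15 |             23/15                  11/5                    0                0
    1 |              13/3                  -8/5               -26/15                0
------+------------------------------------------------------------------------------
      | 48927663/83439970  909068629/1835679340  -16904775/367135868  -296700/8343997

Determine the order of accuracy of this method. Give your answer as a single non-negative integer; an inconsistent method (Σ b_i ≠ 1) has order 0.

3

b = (48927663/83439970, 909068629/1835679340, -16904775/367135868, -296700/8343997)
c = (0, 10/7, 56/15, 1)
Ac = (0, 0, 22/7, -13792/1575)
Σ b_i: 48927663/83439970·1 + 909068629/1835679340·1 + (-16904775/367135868)·1 + (-296700/8343997)·1 = 1 ✓
b·c: 909068629/1835679340·10/7 + (-16904775/367135868)·56/15 + (-296700/8343997)·1 = 1/2 ✓
b·c²: 909068629/1835679340·100/49 + (-16904775/367135868)·3136/225 + (-296700/8343997)·1 = 1/3 ✓
b·Ac: (-16904775/367135868)·22/7 + (-296700/8343997)·(-13792/1575) = 1/6 ✓
b·c³: 909068629/1835679340·1000/343 + (-16904775/367135868)·175616/3375 + (-296700/8343997)·1 = -2595993406/2628359055 ≠ 1/4 ⇒ order 3.
b·(c∘Ac): (-16904775/367135868)·176/15 + (-296700/8343997)·(-13792/1575) = -40105588/175223937 ≠ 1/8
b·Ac²: (-16904775/367135868)·220/49 + (-296700/8343997)·(-4535264/165375) = 2019704287/2628359055 ≠ 1/12
b·A²c: (-296700/8343997)·(-572/105) = 11314160/58407979 ≠ 1/24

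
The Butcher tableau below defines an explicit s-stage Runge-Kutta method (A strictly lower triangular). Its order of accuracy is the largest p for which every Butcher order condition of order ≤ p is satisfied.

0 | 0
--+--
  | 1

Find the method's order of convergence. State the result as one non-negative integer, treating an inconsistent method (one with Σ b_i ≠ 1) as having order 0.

1

b = (1)
c = (0)
Σ b_i: 1·1 = 1 ✓; 1 stage ⇒ order 1.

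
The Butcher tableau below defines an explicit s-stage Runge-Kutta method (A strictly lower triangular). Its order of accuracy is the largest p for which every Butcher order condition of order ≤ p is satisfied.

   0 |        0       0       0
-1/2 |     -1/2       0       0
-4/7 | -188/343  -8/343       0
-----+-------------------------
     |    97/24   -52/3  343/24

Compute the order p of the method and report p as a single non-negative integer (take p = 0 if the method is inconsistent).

3

b = (97/24, -52/3, 343/24)
c = (0, -1/2, -4/7)
Ac = (0, 0, 4/343)
Σ b_i: 97/24·1 + (-52/3)·1 + 343/24·1 = 1 ✓
b·c: (-52/3)·(-1/2) + 343/24·(-4/7) = 1/2 ✓
b·c²: (-52/3)·1/4 + 343/24·16/49 = 1/3 ✓
b·Ac: 343/24·4/343 = 1/6 ✓; 3 stages ⇒ order 3.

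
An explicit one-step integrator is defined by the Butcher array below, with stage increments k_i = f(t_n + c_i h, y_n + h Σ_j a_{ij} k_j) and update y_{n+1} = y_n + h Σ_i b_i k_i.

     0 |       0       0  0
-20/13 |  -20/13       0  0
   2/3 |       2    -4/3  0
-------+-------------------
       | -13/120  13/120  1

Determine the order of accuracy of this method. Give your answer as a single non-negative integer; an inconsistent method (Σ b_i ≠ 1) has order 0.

2

b = (-13/120, 13/120, 1)
c = (0, -20/13, 2/3)
Ac = (0, 0, 80/39)
Σ b_i: (-13/120)·1 + 13/120·1 + 1·1 = 1 ✓
b·c: 13/120·(-20/13) + 1·2/3 = 1/2 ✓
b·c²: 13/120·400/169 + 1·4/9 = 82/117 ≠ 1/3 ⇒ order 2.
b·Ac: 1·80/39 = 80/39 ≠ 1/6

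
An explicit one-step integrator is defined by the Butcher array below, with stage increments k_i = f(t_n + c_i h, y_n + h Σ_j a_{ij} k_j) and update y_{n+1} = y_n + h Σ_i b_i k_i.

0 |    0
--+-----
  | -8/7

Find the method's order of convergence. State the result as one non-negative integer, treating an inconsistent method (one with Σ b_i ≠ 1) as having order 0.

b = (-8/7)
c = (0)
Σ b_i: (-8/7)·1 = -8/7 ≠ 1 ⇒ order 0.

0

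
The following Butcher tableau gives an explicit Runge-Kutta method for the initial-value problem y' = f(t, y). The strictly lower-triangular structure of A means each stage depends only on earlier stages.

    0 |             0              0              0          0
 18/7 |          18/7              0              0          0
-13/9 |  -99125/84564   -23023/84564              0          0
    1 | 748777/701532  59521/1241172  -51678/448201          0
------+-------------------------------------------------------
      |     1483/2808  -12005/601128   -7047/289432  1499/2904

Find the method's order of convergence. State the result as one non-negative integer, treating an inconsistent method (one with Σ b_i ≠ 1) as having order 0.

b = (1483/2808, -12005/601128, -7047/289432, 1499/2904)
c = (0, 18/7, -13/9, 1)
Ac = (0, 0, -3289/4698, 869/2998)
Σ b_i: 1483/2808·1 + (-12005/601128)·1 + (-7047/289432)·1 + 1499/2904·1 = 1 ✓
b·c: (-12005/601128)·18/7 + (-7047/289432)·(-13/9) + 1499/2904·1 = 1/2 ✓
b·c²: (-12005/601128)·324/49 + (-7047/289432)·169/81 + 1499/2904·1 = 1/3 ✓
b·Ac: (-7047/289432)·(-3289/4698) + 1499/2904·869/2998 = 1/6 ✓
b·c³: (-12005/601128)·5832/343 + (-7047/289432)·(-2197/729) + 1499/2904·1 = 1/4 ✓
b·(c∘Ac): (-7047/289432)·42757/42282 + 1499/2904·869/2998 = 1/8 ✓
b·Ac²: (-7047/289432)·(-3289/1827) + 1499/2904·803/10493 = 1/12 ✓
b·A²c: 1499/2904·121/1499 = 1/24 ✓; 4 stages ⇒ order 4.

4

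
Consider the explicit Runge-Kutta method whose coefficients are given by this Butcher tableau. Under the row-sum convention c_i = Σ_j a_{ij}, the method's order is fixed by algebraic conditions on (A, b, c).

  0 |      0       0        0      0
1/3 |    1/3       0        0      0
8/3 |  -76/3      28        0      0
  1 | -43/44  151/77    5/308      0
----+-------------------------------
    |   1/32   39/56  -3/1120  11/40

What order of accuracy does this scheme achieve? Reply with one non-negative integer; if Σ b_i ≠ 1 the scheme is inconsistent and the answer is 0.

b = (1/32, 39/56, -3/1120, 11/40)
c = (0, 1/3, 8/3, 1)
Ac = (0, 0, 28/3, 23/33)
Σ b_i: 1/32·1 + 39/56·1 + (-3/1120)·1 + 11/40·1 = 1 ✓
b·c: 39/56·1/3 + (-3/1120)·8/3 + 11/40·1 = 1/2 ✓
b·c²: 39/56·1/9 + (-3/1120)·64/9 + 11/40·1 = 1/3 ✓
b·Ac: (-3/1120)·28/3 + 11/40·23/33 = 1/6 ✓
b·c³: 39/56·1/27 + (-3/1120)·512/27 + 11/40·1 = 1/4 ✓
b·(c∘Ac): (-3/1120)·224/9 + 11/40·23/33 = 1/8 ✓
b·Ac²: (-3/1120)·28/9 + 11/40·1/3 = 1/12 ✓
b·A²c: 11/40·5/33 = 1/24 ✓; 4 stages ⇒ order 4.

4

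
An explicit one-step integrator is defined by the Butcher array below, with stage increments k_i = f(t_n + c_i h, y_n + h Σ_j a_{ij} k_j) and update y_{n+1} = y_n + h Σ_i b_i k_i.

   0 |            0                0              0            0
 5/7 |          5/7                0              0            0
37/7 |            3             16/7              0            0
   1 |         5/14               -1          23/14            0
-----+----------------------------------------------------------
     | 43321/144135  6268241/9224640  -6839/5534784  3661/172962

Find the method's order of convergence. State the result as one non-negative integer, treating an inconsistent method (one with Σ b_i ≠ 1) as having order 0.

b = (43321/144135, 6268241/9224640, -6839/5534784, 3661/172962)
c = (0, 5/7, 37/7, 1)
Ac = (0, 0, 80/49, 781/98)
Σ b_i: 43321/144135·1 + 6268241/9224640·1 + (-6839/5534784)·1 + 3661/172962·1 = 1 ✓
b·c: 6268241/9224640·5/7 + (-6839/5534784)·37/7 + 3661/172962·1 = 1/2 ✓
b·c²: 6268241/9224640·25/49 + (-6839/5534784)·1369/49 + 3661/172962·1 = 1/3 ✓
b·Ac: (-6839/5534784)·80/49 + 3661/172962·781/98 = 1/6 ✓
b·c³: 6268241/9224640·125/343 + (-6839/5534784)·50653/343 + 3661/172962·1 = 243877/2825046 ≠ 1/4 ⇒ order 3.
b·(c∘Ac): (-6839/5534784)·2960/343 + 3661/172962·781/98 = 223208/1412523 ≠ 1/8
b·Ac²: (-6839/5534784)·400/343 + 3661/172962·31137/686 = 8130113/8475138 ≠ 1/12
b·A²c: 3661/172962·920/343 = 240580/4237569 ≠ 1/24

3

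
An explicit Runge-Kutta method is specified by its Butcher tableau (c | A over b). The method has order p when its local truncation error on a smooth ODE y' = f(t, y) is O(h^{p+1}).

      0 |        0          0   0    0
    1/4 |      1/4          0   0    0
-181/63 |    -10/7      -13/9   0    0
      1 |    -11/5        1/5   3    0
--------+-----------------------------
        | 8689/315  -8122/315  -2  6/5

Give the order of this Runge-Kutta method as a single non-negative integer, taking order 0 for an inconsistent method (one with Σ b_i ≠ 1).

b = (8689/315, -8122/315, -2, 6/5)
c = (0, 1/4, -181/63, 1)
Ac = (0, 0, -13/36, -3599/420)
Σ b_i: 8689/315·1 + (-8122/315)·1 + (-2)·1 + 6/5·1 = 1 ✓
b·c: (-8122/315)·1/4 + (-2)·(-181/63) + 6/5·1 = 1/2 ✓
b·c²: (-8122/315)·1/16 + (-2)·32761/3969 + 6/5·1 = -2686211/158760 ≠ 1/3 ⇒ order 2.
b·Ac: (-2)·(-13/36) + 6/5·(-3599/420) = -15058/1575 ≠ 1/6

2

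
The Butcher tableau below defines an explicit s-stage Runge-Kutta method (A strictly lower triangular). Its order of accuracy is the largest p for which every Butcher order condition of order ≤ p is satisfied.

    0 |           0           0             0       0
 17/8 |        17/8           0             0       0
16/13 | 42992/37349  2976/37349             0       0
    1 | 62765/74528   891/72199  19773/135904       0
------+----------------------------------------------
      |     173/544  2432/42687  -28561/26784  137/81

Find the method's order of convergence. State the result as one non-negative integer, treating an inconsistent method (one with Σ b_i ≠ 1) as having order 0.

b = (173/544, 2432/42687, -28561/26784, 137/81)
c = (0, 17/8, 16/13, 1)
Ac = (0, 0, 372/2197, 225/1096)
Σ b_i: 173/544·1 + 2432/42687·1 + (-28561/26784)·1 + 137/81·1 = 1 ✓
b·c: 2432/42687·17/8 + (-28561/26784)·16/13 + 137/81·1 = 1/2 ✓
b·c²: 2432/42687·289/64 + (-28561/26784)·256/169 + 137/81·1 = 1/3 ✓
b·Ac: (-28561/26784)·372/2197 + 137/81·225/1096 = 1/6 ✓
b·c³: 2432/42687·4913/512 + (-28561/26784)·4096/2197 + 137/81·1 = 1/4 ✓
b·(c∘Ac): (-28561/26784)·5952/28561 + 137/81·225/1096 = 1/8 ✓
b·Ac²: (-28561/26784)·1581/4394 + 137/81·2421/8768 = 1/12 ✓
b·A²c: 137/81·27/1096 = 1/24 ✓; 4 stages ⇒ order 4.

4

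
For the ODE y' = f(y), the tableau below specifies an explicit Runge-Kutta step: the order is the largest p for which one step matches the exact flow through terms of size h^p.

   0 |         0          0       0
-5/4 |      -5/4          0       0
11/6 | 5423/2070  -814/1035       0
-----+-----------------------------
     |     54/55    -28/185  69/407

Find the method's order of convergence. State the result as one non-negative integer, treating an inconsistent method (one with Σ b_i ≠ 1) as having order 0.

b = (54/55, -28/185, 69/407)
c = (0, -5/4, 11/6)
Ac = (0, 0, 407/414)
Σ b_i: 54/55·1 + (-28/185)·1 + 69/407·1 = 1 ✓
b·c: (-28/185)·(-5/4) + 69/407·11/6 = 1/2 ✓
b·c²: (-28/185)·25/16 + 69/407·121/36 = 1/3 ✓
b·Ac: 69/407·407/414 = 1/6 ✓; 3 stages ⇒ order 3.

3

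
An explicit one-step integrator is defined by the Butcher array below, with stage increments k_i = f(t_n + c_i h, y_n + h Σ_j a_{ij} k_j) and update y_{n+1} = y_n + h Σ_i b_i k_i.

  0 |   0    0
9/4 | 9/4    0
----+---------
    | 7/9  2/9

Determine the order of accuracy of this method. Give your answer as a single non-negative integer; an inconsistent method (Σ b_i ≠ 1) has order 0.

b = (7/9, 2/9)
c = (0, 9/4)
Σ b_i: 7/9·1 + 2/9·1 = 1 ✓
b·c: 2/9·9/4 = 1/2 ✓; 2 stages ⇒ order 2.

2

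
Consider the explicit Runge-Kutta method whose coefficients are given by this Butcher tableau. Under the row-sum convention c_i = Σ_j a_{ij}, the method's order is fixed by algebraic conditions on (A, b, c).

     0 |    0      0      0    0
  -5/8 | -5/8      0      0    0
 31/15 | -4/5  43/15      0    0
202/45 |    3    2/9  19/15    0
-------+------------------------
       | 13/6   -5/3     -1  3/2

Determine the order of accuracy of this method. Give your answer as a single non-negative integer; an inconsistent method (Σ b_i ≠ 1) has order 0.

b = (13/6, -5/3, -1, 3/2)
c = (0, -5/8, 31/15, 202/45)
Ac = (0, 0, -43/24, 2231/900)
Σ b_i: 13/6·1 + (-5/3)·1 + (-1)·1 + 3/2·1 = 1 ✓
b·c: (-5/3)·(-5/8) + (-1)·31/15 + 3/2·202/45 = 137/24 ≠ 1/2 ⇒ order 1.

1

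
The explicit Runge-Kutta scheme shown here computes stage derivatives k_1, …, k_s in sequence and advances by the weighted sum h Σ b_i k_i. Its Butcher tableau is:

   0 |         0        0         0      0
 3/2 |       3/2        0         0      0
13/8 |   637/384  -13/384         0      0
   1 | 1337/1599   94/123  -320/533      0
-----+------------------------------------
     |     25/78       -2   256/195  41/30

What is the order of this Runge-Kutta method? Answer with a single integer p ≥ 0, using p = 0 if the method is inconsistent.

4

b = (25/78, -2, 256/195, 41/30)
c = (0, 3/2, 13/8, 1)
Ac = (0, 0, -13/256, 7/41)
Σ b_i: 25/78·1 + (-2)·1 + 256/195·1 + 41/30·1 = 1 ✓
b·c: (-2)·3/2 + 256/195·13/8 + 41/30·1 = 1/2 ✓
b·c²: (-2)·9/4 + 256/195·169/64 + 41/30·1 = 1/3 ✓
b·Ac: 256/195·(-13/256) + 41/30·7/41 = 1/6 ✓
b·c³: (-2)·27/8 + 256/195·2197/512 + 41/30·1 = 1/4 ✓
b·(c∘Ac): 256/195·(-169/2048) + 41/30·7/41 = 1/8 ✓
b·Ac²: 256/195·(-39/512) + 41/30·11/82 = 1/12 ✓
b·A²c: 41/30·5/164 = 1/24 ✓; 4 stages ⇒ order 4.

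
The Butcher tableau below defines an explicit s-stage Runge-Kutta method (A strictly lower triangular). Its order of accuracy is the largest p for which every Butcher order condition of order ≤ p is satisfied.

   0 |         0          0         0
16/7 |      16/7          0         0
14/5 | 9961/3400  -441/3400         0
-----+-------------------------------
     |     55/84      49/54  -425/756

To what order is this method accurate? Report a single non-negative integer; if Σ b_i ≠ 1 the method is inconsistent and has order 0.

b = (55/84, 49/54, -425/756)
c = (0, 16/7, 14/5)
Ac = (0, 0, -126/425)
Σ b_i: 55/84·1 + 49/54·1 + (-425/756)·1 = 1 ✓
b·c: 49/54·16/7 + (-425/756)·14/5 = 1/2 ✓
b·c²: 49/54·256/49 + (-425/756)·196/25 = 1/3 ✓
b·Ac: (-425/756)·(-126/425) = 1/6 ✓; 3 stages ⇒ order 3.

3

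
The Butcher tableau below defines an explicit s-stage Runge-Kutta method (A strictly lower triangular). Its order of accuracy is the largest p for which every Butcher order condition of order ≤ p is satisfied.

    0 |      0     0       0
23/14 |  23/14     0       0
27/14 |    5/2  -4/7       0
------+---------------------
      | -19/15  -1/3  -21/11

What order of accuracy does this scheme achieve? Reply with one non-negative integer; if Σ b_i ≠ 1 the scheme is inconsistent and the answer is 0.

b = (-19/15, -1/3, -21/11)
c = (0, 23/14, 27/14)
Ac = (0, 0, -46/49)
Σ b_i: (-19/15)·1 + (-1/3)·1 + (-21/11)·1 = -193/55 ≠ 1 ⇒ order 0.

0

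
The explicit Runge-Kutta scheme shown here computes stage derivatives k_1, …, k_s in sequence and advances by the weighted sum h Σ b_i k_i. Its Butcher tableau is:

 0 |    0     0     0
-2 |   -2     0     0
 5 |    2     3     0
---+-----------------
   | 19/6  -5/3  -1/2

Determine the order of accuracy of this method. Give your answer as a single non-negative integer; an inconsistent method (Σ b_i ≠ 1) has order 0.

b = (19/6, -5/3, -1/2)
c = (0, -2, 5)
Ac = (0, 0, -6)
Σ b_i: 19/6·1 + (-5/3)·1 + (-1/2)·1 = 1 ✓
b·c: (-5/3)·(-2) + (-1/2)·5 = 5/6 ≠ 1/2 ⇒ order 1.

1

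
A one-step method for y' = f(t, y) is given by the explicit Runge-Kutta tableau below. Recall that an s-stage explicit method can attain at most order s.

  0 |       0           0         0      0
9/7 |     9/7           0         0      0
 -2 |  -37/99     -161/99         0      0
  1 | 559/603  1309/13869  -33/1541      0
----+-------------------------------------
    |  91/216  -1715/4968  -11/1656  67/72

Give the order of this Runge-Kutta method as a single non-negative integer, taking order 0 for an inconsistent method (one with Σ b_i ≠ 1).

4

b = (91/216, -1715/4968, -11/1656, 67/72)
c = (0, 9/7, -2, 1)
Ac = (0, 0, -23/11, 11/67)
Σ b_i: 91/216·1 + (-1715/4968)·1 + (-11/1656)·1 + 67/72·1 = 1 ✓
b·c: (-1715/4968)·9/7 + (-11/1656)·(-2) + 67/72·1 = 1/2 ✓
b·c²: (-1715/4968)·81/49 + (-11/1656)·4 + 67/72·1 = 1/3 ✓
b·Ac: (-11/1656)·(-23/11) + 67/72·11/67 = 1/6 ✓
b·c³: (-1715/4968)·729/343 + (-11/1656)·(-8) + 67/72·1 = 1/4 ✓
b·(c∘Ac): (-11/1656)·46/11 + 67/72·11/67 = 1/8 ✓
b·Ac²: (-11/1656)·(-207/77) + 67/72·33/469 = 1/12 ✓
b·A²c: 67/72·3/67 = 1/24 ✓; 4 stages ⇒ order 4.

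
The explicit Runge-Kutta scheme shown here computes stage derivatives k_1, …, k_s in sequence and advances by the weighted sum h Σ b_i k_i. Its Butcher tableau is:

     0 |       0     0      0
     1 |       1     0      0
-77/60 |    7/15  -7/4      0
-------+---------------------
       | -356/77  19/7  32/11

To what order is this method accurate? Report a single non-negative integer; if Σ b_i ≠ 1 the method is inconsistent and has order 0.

b = (-356/77, 19/7, 32/11)
c = (0, 1, -77/60)
Ac = (0, 0, -7/4)
Σ b_i: (-356/77)·1 + 19/7·1 + 32/11·1 = 1 ✓
b·c: 19/7·1 + 32/11·(-77/60) = -107/105 ≠ 1/2 ⇒ order 1.

1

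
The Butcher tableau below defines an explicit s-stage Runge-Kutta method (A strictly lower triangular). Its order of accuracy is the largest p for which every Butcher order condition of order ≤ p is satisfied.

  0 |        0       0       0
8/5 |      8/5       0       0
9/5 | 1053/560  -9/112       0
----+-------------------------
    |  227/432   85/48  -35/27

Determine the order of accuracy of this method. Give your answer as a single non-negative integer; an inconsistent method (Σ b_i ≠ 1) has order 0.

3

b = (227/432, 85/48, -35/27)
c = (0, 8/5, 9/5)
Ac = (0, 0, -9/70)
Σ b_i: 227/432·1 + 85/48·1 + (-35/27)·1 = 1 ✓
b·c: 85/48·8/5 + (-35/27)·9/5 = 1/2 ✓
b·c²: 85/48·64/25 + (-35/27)·81/25 = 1/3 ✓
b·Ac: (-35/27)·(-9/70) = 1/6 ✓; 3 stages ⇒ order 3.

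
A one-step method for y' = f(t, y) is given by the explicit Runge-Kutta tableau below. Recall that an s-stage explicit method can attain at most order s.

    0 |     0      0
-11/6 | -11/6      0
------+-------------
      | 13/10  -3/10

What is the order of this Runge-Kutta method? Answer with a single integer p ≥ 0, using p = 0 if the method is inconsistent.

b = (13/10, -3/10)
c = (0, -11/6)
Σ b_i: 13/10·1 + (-3/10)·1 = 1 ✓
b·c: (-3/10)·(-11/6) = 11/20 ≠ 1/2 ⇒ order 1.

1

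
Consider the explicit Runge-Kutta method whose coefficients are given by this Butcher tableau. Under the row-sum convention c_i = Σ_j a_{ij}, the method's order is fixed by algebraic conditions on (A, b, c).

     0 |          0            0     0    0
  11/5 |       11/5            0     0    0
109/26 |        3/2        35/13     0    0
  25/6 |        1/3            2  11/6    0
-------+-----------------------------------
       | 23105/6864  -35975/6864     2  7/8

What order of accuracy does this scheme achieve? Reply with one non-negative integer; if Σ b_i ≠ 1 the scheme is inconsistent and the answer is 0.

b = (23105/6864, -35975/6864, 2, 7/8)
c = (0, 11/5, 109/26, 25/6)
Ac = (0, 0, 77/13, 9427/780)
Σ b_i: 23105/6864·1 + (-35975/6864)·1 + 2·1 + 7/8·1 = 1 ✓
b·c: (-35975/6864)·11/5 + 2·109/26 + 7/8·25/6 = 1/2 ✓
b·c²: (-35975/6864)·121/25 + 2·11881/676 + 7/8·625/36 = 1215577/48672 ≠ 1/3 ⇒ order 2.
b·Ac: 2·77/13 + 7/8·9427/780 = 139909/6240 ≠ 1/6

2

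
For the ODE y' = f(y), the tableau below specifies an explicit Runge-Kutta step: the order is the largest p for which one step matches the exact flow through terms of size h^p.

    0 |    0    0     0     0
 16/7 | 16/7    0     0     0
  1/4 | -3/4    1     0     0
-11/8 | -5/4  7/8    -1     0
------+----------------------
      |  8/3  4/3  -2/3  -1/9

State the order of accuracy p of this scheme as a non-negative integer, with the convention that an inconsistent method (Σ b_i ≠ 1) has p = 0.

0

b = (8/3, 4/3, -2/3, -1/9)
c = (0, 16/7, 1/4, -11/8)
Ac = (0, 0, 16/7, 7/4)
Σ b_i: 8/3·1 + 4/3·1 + (-2/3)·1 + (-1/9)·1 = 29/9 ≠ 1 ⇒ order 0.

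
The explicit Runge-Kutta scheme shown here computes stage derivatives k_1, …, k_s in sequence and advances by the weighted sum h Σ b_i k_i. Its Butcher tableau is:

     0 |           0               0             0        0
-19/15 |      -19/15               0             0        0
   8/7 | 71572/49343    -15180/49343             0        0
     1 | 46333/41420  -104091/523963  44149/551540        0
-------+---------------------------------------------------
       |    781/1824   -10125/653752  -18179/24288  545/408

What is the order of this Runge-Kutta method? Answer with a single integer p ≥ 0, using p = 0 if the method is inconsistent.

b = (781/1824, -10125/653752, -18179/24288, 545/408)
c = (0, -19/15, 8/7, 1)
Ac = (0, 0, 1012/2597, 187/545)
Σ b_i: 781/1824·1 + (-10125/653752)·1 + (-18179/24288)·1 + 545/408·1 = 1 ✓
b·c: (-10125/653752)·(-19/15) + (-18179/24288)·8/7 + 545/408·1 = 1/2 ✓
b·c²: (-10125/653752)·361/225 + (-18179/24288)·64/49 + 545/408·1 = 1/3 ✓
b·Ac: (-18179/24288)·1012/2597 + 545/408·187/545 = 1/6 ✓
b·c³: (-10125/653752)·(-6859/3375) + (-18179/24288)·512/343 + 545/408·1 = 1/4 ✓
b·(c∘Ac): (-18179/24288)·8096/18179 + 545/408·187/545 = 1/8 ✓
b·Ac²: (-18179/24288)·(-19228/38955) + 545/408·(-1751/8175) = 1/12 ✓
b·A²c: 545/408·17/545 = 1/24 ✓; 4 stages ⇒ order 4.

4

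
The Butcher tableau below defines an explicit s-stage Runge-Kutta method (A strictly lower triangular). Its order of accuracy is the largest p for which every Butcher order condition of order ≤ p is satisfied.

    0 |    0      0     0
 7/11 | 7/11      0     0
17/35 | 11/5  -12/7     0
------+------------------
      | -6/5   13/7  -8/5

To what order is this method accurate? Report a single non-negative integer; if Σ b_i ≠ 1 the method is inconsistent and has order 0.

0

b = (-6/5, 13/7, -8/5)
c = (0, 7/11, 17/35)
Ac = (0, 0, -12/11)
Σ b_i: (-6/5)·1 + 13/7·1 + (-8/5)·1 = -33/35 ≠ 1 ⇒ order 0.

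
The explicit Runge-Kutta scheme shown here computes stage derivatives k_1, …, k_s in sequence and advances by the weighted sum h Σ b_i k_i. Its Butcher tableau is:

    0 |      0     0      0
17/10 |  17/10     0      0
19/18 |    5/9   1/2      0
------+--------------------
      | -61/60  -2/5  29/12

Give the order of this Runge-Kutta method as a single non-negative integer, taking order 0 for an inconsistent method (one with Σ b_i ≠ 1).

1

b = (-61/60, -2/5, 29/12)
c = (0, 17/10, 19/18)
Ac = (0, 0, 17/20)
Σ b_i: (-61/60)·1 + (-2/5)·1 + 29/12·1 = 1 ✓
b·c: (-2/5)·17/10 + 29/12·19/18 = 10103/5400 ≠ 1/2 ⇒ order 1.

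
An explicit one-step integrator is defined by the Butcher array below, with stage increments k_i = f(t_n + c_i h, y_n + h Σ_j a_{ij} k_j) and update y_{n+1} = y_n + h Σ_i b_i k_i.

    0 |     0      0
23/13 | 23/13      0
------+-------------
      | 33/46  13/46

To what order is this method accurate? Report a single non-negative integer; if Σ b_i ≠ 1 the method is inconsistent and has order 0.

2

b = (33/46, 13/46)
c = (0, 23/13)
Σ b_i: 33/46·1 + 13/46·1 = 1 ✓
b·c: 13/46·23/13 = 1/2 ✓; 2 stages ⇒ order 2.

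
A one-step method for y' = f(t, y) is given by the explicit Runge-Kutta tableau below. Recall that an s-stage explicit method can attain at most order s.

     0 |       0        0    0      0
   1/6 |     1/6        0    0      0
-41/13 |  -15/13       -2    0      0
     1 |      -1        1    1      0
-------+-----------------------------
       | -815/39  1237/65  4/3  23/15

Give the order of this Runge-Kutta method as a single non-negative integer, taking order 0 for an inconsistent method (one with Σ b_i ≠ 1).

b = (-815/39, 1237/65, 4/3, 23/15)
c = (0, 1/6, -41/13, 1)
Ac = (0, 0, -1/3, -233/78)
Σ b_i: (-815/39)·1 + 1237/65·1 + 4/3·1 + 23/15·1 = 1 ✓
b·c: 1237/65·1/6 + 4/3·(-41/13) + 23/15·1 = 1/2 ✓
b·c²: 1237/65·1/36 + 4/3·1681/169 + 23/15·1 = 93233/6084 ≠ 1/3 ⇒ order 2.
b·Ac: 4/3·(-1/3) + 23/15·(-233/78) = -5879/1170 ≠ 1/6

2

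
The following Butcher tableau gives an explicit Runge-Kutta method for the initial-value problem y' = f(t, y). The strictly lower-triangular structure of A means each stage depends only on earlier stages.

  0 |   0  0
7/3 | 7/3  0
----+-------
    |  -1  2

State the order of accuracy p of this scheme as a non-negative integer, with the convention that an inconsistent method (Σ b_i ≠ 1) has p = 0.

b = (-1, 2)
c = (0, 7/3)
Σ b_i: (-1)·1 + 2·1 = 1 ✓
b·c: 2·7/3 = 14/3 ≠ 1/2 ⇒ order 1.

1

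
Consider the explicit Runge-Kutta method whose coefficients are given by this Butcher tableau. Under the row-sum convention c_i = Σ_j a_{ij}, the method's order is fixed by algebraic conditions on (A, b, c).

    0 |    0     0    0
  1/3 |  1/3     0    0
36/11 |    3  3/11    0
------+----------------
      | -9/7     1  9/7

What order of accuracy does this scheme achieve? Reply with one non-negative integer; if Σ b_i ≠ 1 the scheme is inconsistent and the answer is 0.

1

b = (-9/7, 1, 9/7)
c = (0, 1/3, 36/11)
Ac = (0, 0, 1/11)
Σ b_i: (-9/7)·1 + 1·1 + 9/7·1 = 1 ✓
b·c: 1·1/3 + 9/7·36/11 = 1049/231 ≠ 1/2 ⇒ order 1.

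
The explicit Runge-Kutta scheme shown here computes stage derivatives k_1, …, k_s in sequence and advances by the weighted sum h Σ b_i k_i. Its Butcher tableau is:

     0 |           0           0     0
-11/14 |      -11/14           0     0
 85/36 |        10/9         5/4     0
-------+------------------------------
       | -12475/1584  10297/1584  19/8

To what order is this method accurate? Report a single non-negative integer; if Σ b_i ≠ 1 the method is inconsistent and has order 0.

2

b = (-12475/1584, 10297/1584, 19/8)
c = (0, -11/14, 85/36)
Ac = (0, 0, -55/56)
Σ b_i: (-12475/1584)·1 + 10297/1584·1 + 19/8·1 = 1 ✓
b·c: 10297/1584·(-11/14) + 19/8·85/36 = 1/2 ✓
b·c²: 10297/1584·121/196 + 19/8·7225/1296 = 1252183/72576 ≠ 1/3 ⇒ order 2.
b·Ac: 19/8·(-55/56) = -1045/448 ≠ 1/6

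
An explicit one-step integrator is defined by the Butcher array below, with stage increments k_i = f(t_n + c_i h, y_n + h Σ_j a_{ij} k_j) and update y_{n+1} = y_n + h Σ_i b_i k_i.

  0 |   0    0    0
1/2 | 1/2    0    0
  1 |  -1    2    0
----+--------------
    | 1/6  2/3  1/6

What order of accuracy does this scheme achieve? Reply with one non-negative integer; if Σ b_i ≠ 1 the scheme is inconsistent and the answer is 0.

3

b = (1/6, 2/3, 1/6)
c = (0, 1/2, 1)
Ac = (0, 0, 1)
Σ b_i: 1/6·1 + 2/3·1 + 1/6·1 = 1 ✓
b·c: 2/3·1/2 + 1/6·1 = 1/2 ✓
b·c²: 2/3·1/4 + 1/6·1 = 1/3 ✓
b·Ac: 1/6·1 = 1/6 ✓; 3 stages ⇒ order 3.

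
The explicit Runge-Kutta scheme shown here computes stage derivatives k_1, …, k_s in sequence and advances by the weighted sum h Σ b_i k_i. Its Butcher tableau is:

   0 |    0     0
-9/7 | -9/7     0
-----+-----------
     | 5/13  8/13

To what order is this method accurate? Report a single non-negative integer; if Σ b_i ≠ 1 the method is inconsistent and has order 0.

b = (5/13, 8/13)
c = (0, -9/7)
Σ b_i: 5/13·1 + 8/13·1 = 1 ✓
b·c: 8/13·(-9/7) = -72/91 ≠ 1/2 ⇒ order 1.

1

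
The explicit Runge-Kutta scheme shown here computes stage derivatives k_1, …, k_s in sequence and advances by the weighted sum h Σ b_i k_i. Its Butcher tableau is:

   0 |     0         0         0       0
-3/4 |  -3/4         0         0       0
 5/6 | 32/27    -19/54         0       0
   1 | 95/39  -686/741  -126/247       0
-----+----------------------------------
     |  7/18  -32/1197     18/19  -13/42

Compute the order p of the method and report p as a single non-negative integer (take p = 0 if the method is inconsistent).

b = (7/18, -32/1197, 18/19, -13/42)
c = (0, -3/4, 5/6, 1)
Ac = (0, 0, 19/72, 7/26)
Σ b_i: 7/18·1 + (-32/1197)·1 + 18/19·1 + (-13/42)·1 = 1 ✓
b·c: (-32/1197)·(-3/4) + 18/19·5/6 + (-13/42)·1 = 1/2 ✓
b·c²: (-32/1197)·9/16 + 18/19·25/36 + (-13/42)·1 = 1/3 ✓
b·Ac: 18/19·19/72 + (-13/42)·7/26 = 1/6 ✓
b·c³: (-32/1197)·(-27/64) + 18/19·125/216 + (-13/42)·1 = 1/4 ✓
b·(c∘Ac): 18/19·95/432 + (-13/42)·7/26 = 1/8 ✓
b·Ac²: 18/19·(-19/96) + (-13/42)·(-7/8) = 1/12 ✓
b·A²c: (-13/42)·(-7/52) = 1/24 ✓; 4 stages ⇒ order 4.

4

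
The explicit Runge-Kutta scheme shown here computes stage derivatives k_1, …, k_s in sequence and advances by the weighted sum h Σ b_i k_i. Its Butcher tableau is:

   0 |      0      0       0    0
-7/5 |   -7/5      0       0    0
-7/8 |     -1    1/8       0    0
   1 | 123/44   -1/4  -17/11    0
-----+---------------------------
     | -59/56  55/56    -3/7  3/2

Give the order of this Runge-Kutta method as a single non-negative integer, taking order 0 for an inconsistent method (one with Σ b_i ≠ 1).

b = (-59/56, 55/56, -3/7, 3/2)
c = (0, -7/5, -7/8, 1)
Ac = (0, 0, -7/40, 749/440)
Σ b_i: (-59/56)·1 + 55/56·1 + (-3/7)·1 + 3/2·1 = 1 ✓
b·c: 55/56·(-7/5) + (-3/7)·(-7/8) + 3/2·1 = 1/2 ✓
b·c²: 55/56·49/25 + (-3/7)·49/64 + 3/2·1 = 991/320 ≠ 1/3 ⇒ order 2.
b·Ac: (-3/7)·(-7/40) + 3/2·749/440 = 2313/880 ≠ 1/6

2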